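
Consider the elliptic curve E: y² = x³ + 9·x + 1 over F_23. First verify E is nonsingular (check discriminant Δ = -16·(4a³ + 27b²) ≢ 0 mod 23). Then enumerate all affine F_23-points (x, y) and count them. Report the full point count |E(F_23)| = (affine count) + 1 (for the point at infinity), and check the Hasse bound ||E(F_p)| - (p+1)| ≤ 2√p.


Affine points = {(0, 1), (0, 22), (2, 2), (2, 21), (3, 3), (3, 20), (4, 3), (4, 20), (6, 8), (6, 15), (7, 4), (7, 19), (9, 11), (9, 12), (16, 3), (16, 20), (19, 4), (19, 19), (20, 4), (20, 19)}; affine count = 20; |E(F_23)| = 21.

Discriminant check: Δ ∝ 4a³ + 27b² = 4·9³ + 27·1² = 4·729 + 27·1 ≡ 22 (mod 23). Nonzero ⇒ E is nonsingular.
For each x ∈ F_23, compute rhs = x³ + 9·x + 1 mod 23, then count y ∈ F_23 with y² ≡ rhs.
  x = 0: rhs = 1, matching y values: 1, 22 (2 points).
  x = 1: rhs = 11, matching y values: none (0 points).
  x = 2: rhs = 4, matching y values: 2, 21 (2 points).
  x = 3: rhs = 9, matching y values: 3, 20 (2 points).
  x = 4: rhs = 9, matching y values: 3, 20 (2 points).
  x = 5: rhs = 10, matching y values: none (0 points).
  x = 6: rhs = 18, matching y values: 8, 15 (2 points).
  x = 7: rhs = 16, matching y values: 4, 19 (2 points).
  x = 8: rhs = 10, matching y values: none (0 points).
  x = 9: rhs = 6, matching y values: 11, 12 (2 points).
  x = 10: rhs = 10, matching y values: none (0 points).
  x = 11: rhs = 5, matching y values: none (0 points).
  x = 12: rhs = 20, matching y values: none (0 points).
  x = 13: rhs = 15, matching y values: none (0 points).
  x = 14: rhs = 19, matching y values: none (0 points).
  x = 15: rhs = 15, matching y values: none (0 points).
  x = 16: rhs = 9, matching y values: 3, 20 (2 points).
  x = 17: rhs = 7, matching y values: none (0 points).
  x = 18: rhs = 15, matching y values: none (0 points).
  x = 19: rhs = 16, matching y values: 4, 19 (2 points).
  x = 20: rhs = 16, matching y values: 4, 19 (2 points).
  x = 21: rhs = 21, matching y values: none (0 points).
  x = 22: rhs = 14, matching y values: none (0 points).
Total affine count: 20.
Full point count |E(F_23)| = 20 + 1 = 21.
Hasse bound: |21 − (23+1)| = |-3| = 3 ≤ 2√23 ≈ 9.5917 ✓.


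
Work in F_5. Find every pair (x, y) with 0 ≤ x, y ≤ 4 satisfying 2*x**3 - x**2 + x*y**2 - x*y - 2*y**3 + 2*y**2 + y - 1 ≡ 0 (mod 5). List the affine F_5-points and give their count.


Affine F_5-points: {(0, 1), (1, 0), (1, 4), (2, 3), (3, 1)}; count = 5.

For each of the 25 pairs (x, y) ∈ F_5², evaluate f(x, y) mod 5. Record the zeros.
  x = 0: [0↦4, 1↦0, 2↦3, 3↦1, 4↦2]  zeros at y ∈ {1}
  x = 1: [0↦0, 1↦1, 2↦1, 3↦3, 4↦0]  zeros at y ∈ {0, 4}
  x = 2: [0↦1, 1↦2, 2↦4, 3↦0, 4↦3]  zeros at y ∈ {3}
  x = 3: [0↦4, 1↦0, 2↦4, 3↦4, 4↦3]  zeros at y ∈ {1}
  x = 4: [0↦1, 1↦2, 2↦3, 3↦2, 4↦2]  zeros at y ∈ ∅
Collecting zeros: affine points = {(0, 1), (1, 0), (1, 4), (2, 3), (3, 1)}.
Total count |C(F_5)_aff| = 5.


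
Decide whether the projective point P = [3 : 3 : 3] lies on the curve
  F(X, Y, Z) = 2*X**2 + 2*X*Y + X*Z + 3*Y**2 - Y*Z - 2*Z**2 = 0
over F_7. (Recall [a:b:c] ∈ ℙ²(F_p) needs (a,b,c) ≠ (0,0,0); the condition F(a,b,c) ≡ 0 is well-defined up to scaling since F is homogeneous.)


F(3,3,3) ≡ 3 (mod 7); P is NOT on the curve.

Evaluate F(3, 3, 3) term-by-term (mod 7).
  2*X**2 ↦ 2·9·1·1 = 18
  2*X*Y ↦ 2·3·3·1 = 18
  X*Z ↦ 1·3·1·3 = 9
  3*Y**2 ↦ 3·1·9·1 = 27
  -Y*Z ↦ -1·1·3·3 = -9
  -2*Z**2 ↦ -2·1·1·9 = -18
Sum: F(3, 3, 3) = (18) + (18) + (9) + (27) + (-9) + (-18) = 45.
Reducing mod 7: 45 ≡ 3 (mod 7).
Since F(a, b, c) ≡ 3 ≠ 0 (mod 7), P does NOT lie on the curve.


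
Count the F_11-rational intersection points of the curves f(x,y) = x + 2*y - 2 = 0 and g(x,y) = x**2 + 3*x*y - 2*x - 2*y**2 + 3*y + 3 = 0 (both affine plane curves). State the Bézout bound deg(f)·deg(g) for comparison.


Common zeros: ∅; count = 0; Bézout bound = 2.

deg(f) = 1, deg(g) = 2, so Bézout bound = 2.
Scan x ∈ F_11. For each x, list the y ∈ F_11 with f(x, y) ≡ 0 and those with g(x, y) ≡ 0 (mod 11); the common zeros in that column are the intersection.
  x = 0: f ≡ 0 at y ∈ {1}; g ≡ 0 at y ∈ {9}; common: ∅.
  x = 1: f ≡ 0 at y ∈ {6}; g ≡ 0 at y ∈ ∅; common: ∅.
  x = 2: f ≡ 0 at y ∈ {0}; g ≡ 0 at y ∈ ∅; common: ∅.
  x = 3: f ≡ 0 at y ∈ {5}; g ≡ 0 at y ∈ {2, 4}; common: ∅.
  x = 4: f ≡ 0 at y ∈ {10}; g ≡ 0 at y ∈ {0, 2}; common: ∅.
  x = 5: f ≡ 0 at y ∈ {4}; g ≡ 0 at y ∈ ∅; common: ∅.
  x = 6: f ≡ 0 at y ∈ {9}; g ≡ 0 at y ∈ ∅; common: ∅.
  x = 7: f ≡ 0 at y ∈ {3}; g ≡ 0 at y ∈ {6}; common: ∅.
  x = 8: f ≡ 0 at y ∈ {8}; g ≡ 0 at y ∈ {9, 10}; common: ∅.
  x = 9: f ≡ 0 at y ∈ {2}; g ≡ 0 at y ∈ {0, 4}; common: ∅.
  x = 10: f ≡ 0 at y ∈ {7}; g ≡ 0 at y ∈ {5, 6}; common: ∅.
Collecting: common zeros = ∅, so the count is 0.
Comparison with the Bézout bound: 0 ≤ 2 = deg(f)·deg(g), as expected for curves with no common component (the affine F_11-count falls short of the bound because intersections may lie at infinity, over extension fields, or carry multiplicity).


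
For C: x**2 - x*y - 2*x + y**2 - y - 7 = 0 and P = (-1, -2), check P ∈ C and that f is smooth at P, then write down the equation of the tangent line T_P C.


Tangent line at P: -2*x - 4*y - 10 = 0.

Step 1: f(-1, -2) = 0, so P lies on C.
Step 2: partial derivatives
  f_x(x, y) = 2*x - y - 2, f_y(x, y) = -x + 2*y - 1.
  f_x(P) = -2, f_y(P) = -4 (gradient nonzero, so P is smooth).
Step 3: tangent line at P: -2·(x − -1) + -4·(y − -2) = 0.
Expanding: -2*x - 4*y - 10 = 0.


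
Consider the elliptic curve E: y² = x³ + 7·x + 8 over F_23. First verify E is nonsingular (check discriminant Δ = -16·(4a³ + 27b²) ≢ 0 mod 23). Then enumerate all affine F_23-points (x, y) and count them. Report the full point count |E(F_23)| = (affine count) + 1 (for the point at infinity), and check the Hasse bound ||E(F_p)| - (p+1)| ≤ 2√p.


Affine points = {(0, 10), (0, 13), (1, 4), (1, 19), (4, 10), (4, 13), (6, 6), (6, 17), (7, 3), (7, 20), (8, 1), (8, 22), (9, 8), (9, 15), (11, 6), (11, 17), (12, 7), (12, 16), (17, 7), (17, 16), (18, 3), (18, 20), (19, 10), (19, 13), (20, 11), (20, 12), (21, 3), (21, 20), (22, 0)}; affine count = 29; |E(F_23)| = 30.

Discriminant check: Δ ∝ 4a³ + 27b² = 4·7³ + 27·8² = 4·343 + 27·64 ≡ 18 (mod 23). Nonzero ⇒ E is nonsingular.
For each x ∈ F_23, compute rhs = x³ + 7·x + 8 mod 23, then count y ∈ F_23 with y² ≡ rhs.
  x = 0: rhs = 8, matching y values: 10, 13 (2 points).
  x = 1: rhs = 16, matching y values: 4, 19 (2 points).
  x = 2: rhs = 7, matching y values: none (0 points).
  x = 3: rhs = 10, matching y values: none (0 points).
  x = 4: rhs = 8, matching y values: 10, 13 (2 points).
  x = 5: rhs = 7, matching y values: none (0 points).
  x = 6: rhs = 13, matching y values: 6, 17 (2 points).
  x = 7: rhs = 9, matching y values: 3, 20 (2 points).
  x = 8: rhs = 1, matching y values: 1, 22 (2 points).
  x = 9: rhs = 18, matching y values: 8, 15 (2 points).
  x = 10: rhs = 20, matching y values: none (0 points).
  x = 11: rhs = 13, matching y values: 6, 17 (2 points).
  x = 12: rhs = 3, matching y values: 7, 16 (2 points).
  x = 13: rhs = 19, matching y values: none (0 points).
  x = 14: rhs = 21, matching y values: none (0 points).
  x = 15: rhs = 15, matching y values: none (0 points).
  x = 16: rhs = 7, matching y values: none (0 points).
  x = 17: rhs = 3, matching y values: 7, 16 (2 points).
  x = 18: rhs = 9, matching y values: 3, 20 (2 points).
  x = 19: rhs = 8, matching y values: 10, 13 (2 points).
  x = 20: rhs = 6, matching y values: 11, 12 (2 points).
  x = 21: rhs = 9, matching y values: 3, 20 (2 points).
  x = 22: rhs = 0, matching y values: 0 (1 points).
Total affine count: 29.
Full point count |E(F_23)| = 29 + 1 = 30.
Hasse bound: |30 − (23+1)| = |6| = 6 ≤ 2√23 ≈ 9.5917 ✓.


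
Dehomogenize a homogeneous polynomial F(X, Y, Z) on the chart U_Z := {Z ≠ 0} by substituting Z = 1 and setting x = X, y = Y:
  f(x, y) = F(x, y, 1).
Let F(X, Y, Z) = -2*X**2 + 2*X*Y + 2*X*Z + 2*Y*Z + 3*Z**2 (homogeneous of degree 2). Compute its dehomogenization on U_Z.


f(x, y) = -2*x**2 + 2*x*y + 2*x + 2*y + 3

On U_Z we set Z = 1. Each monomial c·X^i·Y^j·Z^k in F becomes c·x^i·y^j·1^k = c·x^i·y^j.
Substituting Z = 1: F(X, Y, 1) = -2*x**2 + 2*x*y + 2*x + 2*y + 3.
Note: deg(f) ≤ deg(F) = 2; strict inequality happens when F is divisible by Z (lost terms).


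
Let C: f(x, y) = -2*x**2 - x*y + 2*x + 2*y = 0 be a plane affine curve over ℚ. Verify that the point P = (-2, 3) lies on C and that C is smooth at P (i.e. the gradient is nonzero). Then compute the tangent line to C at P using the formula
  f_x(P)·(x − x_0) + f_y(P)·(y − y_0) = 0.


Tangent line at P: 7*x + 4*y + 2 = 0.

Step 1: f(-2, 3) = 0, so P lies on C.
Step 2: partial derivatives
  f_x(x, y) = -4*x - y + 2, f_y(x, y) = 2 - x.
  f_x(P) = 7, f_y(P) = 4 (gradient nonzero, so P is smooth).
Step 3: tangent line at P: 7·(x − -2) + 4·(y − 3) = 0.
Expanding: 7*x + 4*y + 2 = 0.


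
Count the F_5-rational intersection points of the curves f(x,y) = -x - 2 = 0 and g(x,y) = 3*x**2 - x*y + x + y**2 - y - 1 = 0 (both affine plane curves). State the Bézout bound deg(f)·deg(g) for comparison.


Common zeros: {(3, 2)}; count = 1; Bézout bound = 2.

deg(f) = 1, deg(g) = 2, so Bézout bound = 2.
Scan x ∈ F_5. For each x, list the y ∈ F_5 with f(x, y) ≡ 0 and those with g(x, y) ≡ 0 (mod 5); the common zeros in that column are the intersection.
  x = 0: f ≡ 0 at y ∈ ∅; g ≡ 0 at y ∈ {3}; common: ∅.
  x = 1: f ≡ 0 at y ∈ ∅; g ≡ 0 at y ∈ ∅; common: ∅.
  x = 2: f ≡ 0 at y ∈ ∅; g ≡ 0 at y ∈ ∅; common: ∅.
  x = 3: f ≡ 0 at y ∈ {0, 1, 2, 3, 4}; g ≡ 0 at y ∈ {2}; common: {2}.
  x = 4: f ≡ 0 at y ∈ ∅; g ≡ 0 at y ∈ {2, 3}; common: ∅.
Collecting: common zeros = {(3, 2)}, so the count is 1.
Comparison with the Bézout bound: 1 ≤ 2 = deg(f)·deg(g), as expected for curves with no common component (the affine F_5-count falls short of the bound because intersections may lie at infinity, over extension fields, or carry multiplicity).


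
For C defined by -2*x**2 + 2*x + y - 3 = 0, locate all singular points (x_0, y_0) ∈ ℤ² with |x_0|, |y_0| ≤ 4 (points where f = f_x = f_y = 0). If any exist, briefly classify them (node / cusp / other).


No singular points in the scanned grid; C is smooth there.

Compute partial derivatives:
  f_x = 2 - 4*x.
  f_y = 1.
f_y = 1 is a nonzero constant, so f_y never vanishes: no point (x, y) can satisfy f = f_x = f_y = 0. In particular no (x, y) ∈ {−4, ..., 4}² is singular; the curve is smooth.


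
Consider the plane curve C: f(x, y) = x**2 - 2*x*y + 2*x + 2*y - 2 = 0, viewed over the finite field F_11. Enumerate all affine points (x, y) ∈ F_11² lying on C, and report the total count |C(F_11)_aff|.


Affine F_11-points: {(0, 1), (2, 3), (3, 6), (4, 0), (5, 0), (6, 9), (7, 6), (8, 4), (9, 4), (10, 9)}; count = 10.

For each of the 121 pairs (x, y) ∈ F_11², evaluate f(x, y) mod 11. Record the zeros.
  x = 0: [0↦9, 1↦0, 2↦2, 3↦4, 4↦6, 5↦8, 6↦10, 7↦1, 8↦3, 9↦5, 10↦7]  zeros at y ∈ {1}
  x = 1: [0↦1, 1↦1, 2↦1, 3↦1, 4↦1, 5↦1, 6↦1, 7↦1, 8↦1, 9↦1, 10↦1]  zeros at y ∈ ∅
  x = 2: [0↦6, 1↦4, 2↦2, 3↦0, 4↦9, 5↦7, 6↦5, 7↦3, 8↦1, 9↦10, 10↦8]  zeros at y ∈ {3}
  x = 3: [0↦2, 1↦9, 2↦5, 3↦1, 4↦8, 5↦4, 6↦0, 7↦7, 8↦3, 9↦10, 10↦6]  zeros at y ∈ {6}
  x = 4: [0↦0, 1↦5, 2↦10, 3↦4, 4↦9, 5↦3, 6↦8, 7↦2, 8↦7, 9↦1, 10↦6]  zeros at y ∈ {0}
  x = 5: [0↦0, 1↦3, 2↦6, 3↦9, 4↦1, 5↦4, 6↦7, 7↦10, 8↦2, 9↦5, 10↦8]  zeros at y ∈ {0}
  x = 6: [0↦2, 1↦3, 2↦4, 3↦5, 4↦6, 5↦7, 6↦8, 7↦9, 8↦10, 9↦0, 10↦1]  zeros at y ∈ {9}
  x = 7: [0↦6, 1↦5, 2↦4, 3↦3, 4↦2, 5↦1, 6↦0, 7↦10, 8↦9, 9↦8, 10↦7]  zeros at y ∈ {6}
  x = 8: [0↦1, 1↦9, 2↦6, 3↦3, 4↦0, 5↦8, 6↦5, 7↦2, 8↦10, 9↦7, 10↦4]  zeros at y ∈ {4}
  x = 9: [0↦9, 1↦4, 2↦10, 3↦5, 4↦0, 5↦6, 6↦1, 7↦7, 8↦2, 9↦8, 10↦3]  zeros at y ∈ {4}
  x = 10: [0↦8, 1↦1, 2↦5, 3↦9, 4↦2, 5↦6, 6↦10, 7↦3, 8↦7, 9↦0, 10↦4]  zeros at y ∈ {9}
Collecting zeros: affine points = {(0, 1), (2, 3), (3, 6), (4, 0), (5, 0), (6, 9), (7, 6), (8, 4), (9, 4), (10, 9)}.
Total count |C(F_11)_aff| = 10.


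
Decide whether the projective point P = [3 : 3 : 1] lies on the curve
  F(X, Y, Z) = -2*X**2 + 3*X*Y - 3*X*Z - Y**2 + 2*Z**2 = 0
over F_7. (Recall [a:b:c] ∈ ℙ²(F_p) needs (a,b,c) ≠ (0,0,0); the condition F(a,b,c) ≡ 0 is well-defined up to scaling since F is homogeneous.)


F(3,3,1) ≡ 0 (mod 7); P is on the curve.

Evaluate F(3, 3, 1) term-by-term (mod 7).
  -2*X**2 ↦ -2·9·1·1 = -18
  3*X*Y ↦ 3·3·3·1 = 27
  -3*X*Z ↦ -3·3·1·1 = -9
  -Y**2 ↦ -1·1·9·1 = -9
  2*Z**2 ↦ 2·1·1·1 = 2
Sum: F(3, 3, 1) = (-18) + (27) + (-9) + (-9) + (2) = -7.
Reducing mod 7: -7 ≡ 0 (mod 7).
Since F(a, b, c) ≡ 0 (mod 7), P lies on the curve.


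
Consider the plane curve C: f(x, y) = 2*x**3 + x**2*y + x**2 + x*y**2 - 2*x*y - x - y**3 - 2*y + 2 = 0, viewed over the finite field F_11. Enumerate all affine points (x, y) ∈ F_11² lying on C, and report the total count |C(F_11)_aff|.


Affine F_11-points: {(1, 9), (4, 8), (4, 9), (8, 3), (8, 6), (8, 10), (9, 7), (10, 5)}; count = 8.

For each of the 121 pairs (x, y) ∈ F_11², evaluate f(x, y) mod 11. Record the zeros.
  x = 0: [0↦2, 1↦10, 2↦1, 3↦2, 4↦7, 5↦10, 6↦5, 7↦8, 8↦2, 9↦3, 10↦5]  zeros at y ∈ ∅
  x = 1: [0↦4, 1↦1, 2↦5, 3↦10, 4↦10, 5↦10, 6↦4, 7↦8, 8↦5, 9↦0, 10↦9]  zeros at y ∈ {9}
  x = 2: [0↦9, 1↦8, 2↦5, 3↦5, 4↦2, 5↦1, 6↦7, 7↦3, 8↦5, 9↦7, 10↦3]  zeros at y ∈ ∅
  x = 3: [0↦7, 1↦10, 2↦2, 3↦10, 4↦6, 5↦6, 6↦4, 7↦5, 8↦3, 9↦3, 10↦10]  zeros at y ∈ ∅
  x = 4: [0↦10, 1↦8, 2↦8, 3↦4, 4↦1, 5↦4, 6↦7, 7↦4, 8↦0, 9↦0, 10↦9]  zeros at y ∈ {8, 9}
  x = 5: [0↦8, 1↦3, 2↦2, 3↦10, 4↦10, 5↦7, 6↦6, 7↦1, 8↦8, 9↦10, 10↦1]  zeros at y ∈ ∅
  x = 6: [0↦2, 1↦7, 2↦7, 3↦7, 4↦1, 5↦5, 6↦2, 7↦8, 8↦6, 9↦1, 10↦9]  zeros at y ∈ ∅
  x = 7: [0↦4, 1↦10, 2↦2, 3↦7, 4↦8, 5↦10, 6↦7, 7↦4, 8↦6, 9↦7, 10↦1]  zeros at y ∈ ∅
  x = 8: [0↦4, 1↦2, 2↦10, 3↦0, 4↦10, 5↦1, 6↦0, 7↦1, 8↦9, 9↦7, 10↦0]  zeros at y ∈ {3, 6, 10}
  x = 9: [0↦3, 1↦6, 2↦10, 3↦9, 4↦8, 5↦1, 6↦4, 7↦0, 8↦5, 9↦2, 10↦7]  zeros at y ∈ {7}
  x = 10: [0↦2, 1↦1, 2↦3, 3↦2, 4↦3, 5↦0, 6↦9, 7↦2, 8↦6, 9↦4, 10↦1]  zeros at y ∈ {5}
Collecting zeros: affine points = {(1, 9), (4, 8), (4, 9), (8, 3), (8, 6), (8, 10), (9, 7), (10, 5)}.
Total count |C(F_11)_aff| = 8.


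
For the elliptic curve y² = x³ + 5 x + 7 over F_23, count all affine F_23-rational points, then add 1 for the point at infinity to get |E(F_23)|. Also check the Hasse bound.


Affine points = {(1, 6), (1, 17), (2, 5), (2, 18), (3, 7), (3, 16), (6, 0), (11, 6), (11, 17), (12, 1), (12, 22), (18, 8), (18, 15), (21, 9), (21, 14), (22, 1), (22, 22)}; affine count = 17; |E(F_23)| = 18.

Discriminant check: Δ ∝ 4a³ + 27b² = 4·5³ + 27·7² = 4·125 + 27·49 ≡ 6 (mod 23). Nonzero ⇒ E is nonsingular.
For each x ∈ F_23, compute rhs = x³ + 5·x + 7 mod 23, then count y ∈ F_23 with y² ≡ rhs.
  x = 0: rhs = 7, matching y values: none (0 points).
  x = 1: rhs = 13, matching y values: 6, 17 (2 points).
  x = 2: rhs = 2, matching y values: 5, 18 (2 points).
  x = 3: rhs = 3, matching y values: 7, 16 (2 points).
  x = 4: rhs = 22, matching y values: none (0 points).
  x = 5: rhs = 19, matching y values: none (0 points).
  x = 6: rhs = 0, matching y values: 0 (1 points).
  x = 7: rhs = 17, matching y values: none (0 points).
  x = 8: rhs = 7, matching y values: none (0 points).
  x = 9: rhs = 22, matching y values: none (0 points).
  x = 10: rhs = 22, matching y values: none (0 points).
  x = 11: rhs = 13, matching y values: 6, 17 (2 points).
  x = 12: rhs = 1, matching y values: 1, 22 (2 points).
  x = 13: rhs = 15, matching y values: none (0 points).
  x = 14: rhs = 15, matching y values: none (0 points).
  x = 15: rhs = 7, matching y values: none (0 points).
  x = 16: rhs = 20, matching y values: none (0 points).
  x = 17: rhs = 14, matching y values: none (0 points).
  x = 18: rhs = 18, matching y values: 8, 15 (2 points).
  x = 19: rhs = 15, matching y values: none (0 points).
  x = 20: rhs = 11, matching y values: none (0 points).
  x = 21: rhs = 12, matching y values: 9, 14 (2 points).
  x = 22: rhs = 1, matching y values: 1, 22 (2 points).
Total affine count: 17.
Full point count |E(F_23)| = 17 + 1 = 18.
Hasse bound: |18 − (23+1)| = |-6| = 6 ≤ 2√23 ≈ 9.5917 ✓.


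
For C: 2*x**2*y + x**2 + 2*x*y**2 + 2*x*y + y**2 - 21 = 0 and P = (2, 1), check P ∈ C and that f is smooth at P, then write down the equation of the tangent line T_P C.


Tangent line at P: 16*x + 22*y - 54 = 0.

Step 1: f(2, 1) = 0, so P lies on C.
Step 2: partial derivatives
  f_x(x, y) = 4*x*y + 2*x + 2*y**2 + 2*y, f_y(x, y) = 2*x**2 + 4*x*y + 2*x + 2*y.
  f_x(P) = 16, f_y(P) = 22 (gradient nonzero, so P is smooth).
Step 3: tangent line at P: 16·(x − 2) + 22·(y − 1) = 0.
Expanding: 16*x + 22*y - 54 = 0.


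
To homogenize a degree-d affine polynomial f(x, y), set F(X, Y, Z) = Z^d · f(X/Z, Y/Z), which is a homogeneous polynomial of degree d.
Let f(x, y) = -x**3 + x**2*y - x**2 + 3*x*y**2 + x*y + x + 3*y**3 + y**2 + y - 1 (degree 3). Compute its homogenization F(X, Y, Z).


F(X, Y, Z) = -X**3 + X**2*Y - X**2*Z + 3*X*Y**2 + X*Y*Z + X*Z**2 + 3*Y**3 + Y**2*Z + Y*Z**2 - Z**3

deg(f) = 3.
Substitute x = X/Z, y = Y/Z into f, then multiply by Z^3.
  monomial -1·x^3·y^0 ↦ -1·X^3·Y^0·Z^0.
  monomial 1·x^2·y^1 ↦ 1·X^2·Y^1·Z^0.
  monomial -1·x^2·y^0 ↦ -1·X^2·Y^0·Z^1.
  monomial 3·x^1·y^2 ↦ 3·X^1·Y^2·Z^0.
  monomial 1·x^1·y^1 ↦ 1·X^1·Y^1·Z^1.
  monomial 1·x^1·y^0 ↦ 1·X^1·Y^0·Z^2.
  monomial 3·x^0·y^3 ↦ 3·X^0·Y^3·Z^0.
  monomial 1·x^0·y^2 ↦ 1·X^0·Y^2·Z^1.
  monomial 1·x^0·y^1 ↦ 1·X^0·Y^1·Z^2.
  monomial -1·x^0·y^0 ↦ -1·X^0·Y^0·Z^3.
Collecting: F(X, Y, Z) = -X**3 + X**2*Y - X**2*Z + 3*X*Y**2 + X*Y*Z + X*Z**2 + 3*Y**3 + Y**2*Z + Y*Z**2 - Z**3.


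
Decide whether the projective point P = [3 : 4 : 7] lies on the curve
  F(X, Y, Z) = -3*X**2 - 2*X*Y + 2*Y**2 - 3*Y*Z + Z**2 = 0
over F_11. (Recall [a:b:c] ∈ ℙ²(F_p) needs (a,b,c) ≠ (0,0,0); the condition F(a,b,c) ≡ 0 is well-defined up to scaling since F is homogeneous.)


F(3,4,7) ≡ 1 (mod 11); P is NOT on the curve.

Evaluate F(3, 4, 7) term-by-term (mod 11).
  -3*X**2 ↦ -3·9·1·1 = -27
  -2*X*Y ↦ -2·3·4·1 = -24
  2*Y**2 ↦ 2·1·16·1 = 32
  -3*Y*Z ↦ -3·1·4·7 = -84
  Z**2 ↦ 1·1·1·49 = 49
Sum: F(3, 4, 7) = (-27) + (-24) + (32) + (-84) + (49) = -54.
Reducing mod 11: -54 ≡ 1 (mod 11).
Since F(a, b, c) ≡ 1 ≠ 0 (mod 11), P does NOT lie on the curve.


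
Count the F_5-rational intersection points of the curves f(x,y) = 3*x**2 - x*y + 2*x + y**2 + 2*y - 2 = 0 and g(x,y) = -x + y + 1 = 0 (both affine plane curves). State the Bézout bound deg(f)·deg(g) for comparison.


Common zeros: {(2, 1)}; count = 1; Bézout bound = 2.

deg(f) = 2, deg(g) = 1, so Bézout bound = 2.
Scan x ∈ F_5. For each x, list the y ∈ F_5 with f(x, y) ≡ 0 and those with g(x, y) ≡ 0 (mod 5); the common zeros in that column are the intersection.
  x = 0: f ≡ 0 at y ∈ ∅; g ≡ 0 at y ∈ {4}; common: ∅.
  x = 1: f ≡ 0 at y ∈ {1, 3}; g ≡ 0 at y ∈ {0}; common: ∅.
  x = 2: f ≡ 0 at y ∈ {1, 4}; g ≡ 0 at y ∈ {1}; common: {1}.
  x = 3: f ≡ 0 at y ∈ ∅; g ≡ 0 at y ∈ {2}; common: ∅.
  x = 4: f ≡ 0 at y ∈ ∅; g ≡ 0 at y ∈ {3}; common: ∅.
Collecting: common zeros = {(2, 1)}, so the count is 1.
Comparison with the Bézout bound: 1 ≤ 2 = deg(f)·deg(g), as expected for curves with no common component (the affine F_5-count falls short of the bound because intersections may lie at infinity, over extension fields, or carry multiplicity).


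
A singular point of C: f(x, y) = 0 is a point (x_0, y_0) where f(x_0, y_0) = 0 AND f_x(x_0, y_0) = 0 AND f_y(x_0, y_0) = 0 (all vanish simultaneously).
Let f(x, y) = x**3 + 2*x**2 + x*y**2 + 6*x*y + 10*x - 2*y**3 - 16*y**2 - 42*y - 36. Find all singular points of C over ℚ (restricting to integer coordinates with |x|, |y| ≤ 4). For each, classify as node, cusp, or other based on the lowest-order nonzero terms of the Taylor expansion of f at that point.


Singular points: {(-1, -3)}; classification: node.

Compute partial derivatives:
  f_x = 3*x**2 + 4*x + y**2 + 6*y + 10.
  f_y = 2*x*y + 6*x - 6*y**2 - 32*y - 42.
Scan x_0 ∈ {−4, ..., 4}. For each x_0, f_y(x_0, y) is a polynomial in y; find its integer roots y ∈ {−4, ..., 4}, then test f_x and f at those candidates.
  x = -4: f_y(-4, y) = -6*y**2 - 40*y - 66; vanishes at y ∈ {-3}. (-4, -3): f_x = 33 ≠ 0.
  x = -3: f_y(-3, y) = -6*y**2 - 38*y - 60; vanishes at y ∈ {-3}. (-3, -3): f_x = 16 ≠ 0.
  x = -2: f_y(-2, y) = -6*y**2 - 36*y - 54; vanishes at y ∈ {-3}. (-2, -3): f_x = 5 ≠ 0.
  x = -1: f_y(-1, y) = -6*y**2 - 34*y - 48; vanishes at y ∈ {-3}. (-1, -3): f_x = 0, f = 0 — SINGULAR.
  x = 0: f_y(0, y) = -6*y**2 - 32*y - 42; vanishes at y ∈ {-3}. (0, -3): f_x = 1 ≠ 0.
  x = 1: f_y(1, y) = -6*y**2 - 30*y - 36; vanishes at y ∈ {-3, -2}. (1, -3): f_x = 8 ≠ 0; (1, -2): f_x = 9 ≠ 0.
  x = 2: f_y(2, y) = -6*y**2 - 28*y - 30; vanishes at y ∈ {-3}. (2, -3): f_x = 21 ≠ 0.
  x = 3: f_y(3, y) = -6*y**2 - 26*y - 24; vanishes at y ∈ {-3}. (3, -3): f_x = 40 ≠ 0.
  x = 4: f_y(4, y) = -6*y**2 - 24*y - 18; vanishes at y ∈ {-3, -1}. (4, -3): f_x = 65 ≠ 0; (4, -1): f_x = 69 ≠ 0.
Only singular point on the grid: (-1, -3).
Classify: substitute x = -1 + u, y = -3 + v and expand: f = u**3 - u**2 + u*v**2 - 2*v**3 + v**2.
No constant or linear terms (consistent with a singular point). Quadratic part: -u**2 + v**2. Cubic part: u**3 + u*v**2 - 2*v**3.
The quadratic part v**2 - u**2 = (v − u)(v + u) splits into two distinct linear factors, so there are two distinct tangent lines y − -3 = ±(x − -1) — this is a node (ordinary double point).
Classification: node.


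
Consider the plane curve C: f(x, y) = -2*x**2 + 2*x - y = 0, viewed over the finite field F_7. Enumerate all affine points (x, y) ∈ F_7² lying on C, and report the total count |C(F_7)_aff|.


Affine F_7-points: {(0, 0), (1, 0), (2, 3), (3, 2), (4, 4), (5, 2), (6, 3)}; count = 7.

For each of the 49 pairs (x, y) ∈ F_7², evaluate f(x, y) mod 7. Record the zeros.
  x = 0: [0↦0, 1↦6, 2↦5, 3↦4, 4↦3, 5↦2, 6↦1]  zeros at y ∈ {0}
  x = 1: [0↦0, 1↦6, 2↦5, 3↦4, 4↦3, 5↦2, 6↦1]  zeros at y ∈ {0}
  x = 2: [0↦3, 1↦2, 2↦1, 3↦0, 4↦6, 5↦5, 6↦4]  zeros at y ∈ {3}
  x = 3: [0↦2, 1↦1, 2↦0, 3↦6, 4↦5, 5↦4, 6↦3]  zeros at y ∈ {2}
  x = 4: [0↦4, 1↦3, 2↦2, 3↦1, 4↦0, 5↦6, 6↦5]  zeros at y ∈ {4}
  x = 5: [0↦2, 1↦1, 2↦0, 3↦6, 4↦5, 5↦4, 6↦3]  zeros at y ∈ {2}
  x = 6: [0↦3, 1↦2, 2↦1, 3↦0, 4↦6, 5↦5, 6↦4]  zeros at y ∈ {3}
Collecting zeros: affine points = {(0, 0), (1, 0), (2, 3), (3, 2), (4, 4), (5, 2), (6, 3)}.
Total count |C(F_7)_aff| = 7.


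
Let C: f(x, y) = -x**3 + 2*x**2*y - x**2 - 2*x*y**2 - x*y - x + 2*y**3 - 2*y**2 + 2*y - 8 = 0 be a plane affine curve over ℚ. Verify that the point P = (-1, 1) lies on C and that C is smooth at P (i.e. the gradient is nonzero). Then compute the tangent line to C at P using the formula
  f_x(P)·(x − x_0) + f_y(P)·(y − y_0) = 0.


Tangent line at P: -9*x + 11*y - 20 = 0.

Step 1: f(-1, 1) = 0, so P lies on C.
Step 2: partial derivatives
  f_x(x, y) = -3*x**2 + 4*x*y - 2*x - 2*y**2 - y - 1, f_y(x, y) = 2*x**2 - 4*x*y - x + 6*y**2 - 4*y + 2.
  f_x(P) = -9, f_y(P) = 11 (gradient nonzero, so P is smooth).
Step 3: tangent line at P: -9·(x − -1) + 11·(y − 1) = 0.
Expanding: -9*x + 11*y - 20 = 0.


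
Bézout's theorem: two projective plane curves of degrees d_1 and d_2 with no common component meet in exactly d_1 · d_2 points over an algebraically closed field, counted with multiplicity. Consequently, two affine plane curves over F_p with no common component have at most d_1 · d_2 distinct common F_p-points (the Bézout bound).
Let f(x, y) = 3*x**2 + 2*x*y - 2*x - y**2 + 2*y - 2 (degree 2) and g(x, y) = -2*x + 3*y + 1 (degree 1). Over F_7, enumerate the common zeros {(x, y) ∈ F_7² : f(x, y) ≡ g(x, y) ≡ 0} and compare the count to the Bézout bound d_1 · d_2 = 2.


Common zeros: {(3, 4)}; count = 1; Bézout bound = 2.

deg(f) = 2, deg(g) = 1, so Bézout bound = 2.
Scan x ∈ F_7. For each x, list the y ∈ F_7 with f(x, y) ≡ 0 and those with g(x, y) ≡ 0 (mod 7); the common zeros in that column are the intersection.
  x = 0: f ≡ 0 at y ∈ ∅; g ≡ 0 at y ∈ {2}; common: ∅.
  x = 1: f ≡ 0 at y ∈ ∅; g ≡ 0 at y ∈ {5}; common: ∅.
  x = 2: f ≡ 0 at y ∈ {2, 4}; g ≡ 0 at y ∈ {1}; common: ∅.
  x = 3: f ≡ 0 at y ∈ {4}; g ≡ 0 at y ∈ {4}; common: {4}.
  x = 4: f ≡ 0 at y ∈ {5}; g ≡ 0 at y ∈ {0}; common: ∅.
  x = 5: f ≡ 0 at y ∈ {0, 5}; g ≡ 0 at y ∈ {3}; common: ∅.
  x = 6: f ≡ 0 at y ∈ ∅; g ≡ 0 at y ∈ {6}; common: ∅.
Collecting: common zeros = {(3, 4)}, so the count is 1.
Comparison with the Bézout bound: 1 ≤ 2 = deg(f)·deg(g), as expected for curves with no common component (the affine F_7-count falls short of the bound because intersections may lie at infinity, over extension fields, or carry multiplicity).


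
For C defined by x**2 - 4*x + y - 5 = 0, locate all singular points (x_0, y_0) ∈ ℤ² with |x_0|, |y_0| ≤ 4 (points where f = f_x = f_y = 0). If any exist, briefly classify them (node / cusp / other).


No singular points in the scanned grid; C is smooth there.

Compute partial derivatives:
  f_x = 2*x - 4.
  f_y = 1.
f_y = 1 is a nonzero constant, so f_y never vanishes: no point (x, y) can satisfy f = f_x = f_y = 0. In particular no (x, y) ∈ {−4, ..., 4}² is singular; the curve is smooth.


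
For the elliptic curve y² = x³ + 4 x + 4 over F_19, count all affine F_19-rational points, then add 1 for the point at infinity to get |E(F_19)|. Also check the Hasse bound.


Affine points = {(0, 2), (0, 17), (1, 3), (1, 16), (2, 1), (2, 18), (3, 9), (3, 10), (5, 4), (5, 15), (6, 4), (6, 15), (8, 4), (8, 15), (9, 3), (9, 16), (11, 7), (11, 12), (13, 7), (13, 12), (14, 7), (14, 12), (15, 0), (17, 8), (17, 11)}; affine count = 25; |E(F_19)| = 26.

Discriminant check: Δ ∝ 4a³ + 27b² = 4·4³ + 27·4² = 4·64 + 27·16 ≡ 4 (mod 19). Nonzero ⇒ E is nonsingular.
For each x ∈ F_19, compute rhs = x³ + 4·x + 4 mod 19, then count y ∈ F_19 with y² ≡ rhs.
  x = 0: rhs = 4, matching y values: 2, 17 (2 points).
  x = 1: rhs = 9, matching y values: 3, 16 (2 points).
  x = 2: rhs = 1, matching y values: 1, 18 (2 points).
  x = 3: rhs = 5, matching y values: 9, 10 (2 points).
  x = 4: rhs = 8, matching y values: none (0 points).
  x = 5: rhs = 16, matching y values: 4, 15 (2 points).
  x = 6: rhs = 16, matching y values: 4, 15 (2 points).
  x = 7: rhs = 14, matching y values: none (0 points).
  x = 8: rhs = 16, matching y values: 4, 15 (2 points).
  x = 9: rhs = 9, matching y values: 3, 16 (2 points).
  x = 10: rhs = 18, matching y values: none (0 points).
  x = 11: rhs = 11, matching y values: 7, 12 (2 points).
  x = 12: rhs = 13, matching y values: none (0 points).
  x = 13: rhs = 11, matching y values: 7, 12 (2 points).
  x = 14: rhs = 11, matching y values: 7, 12 (2 points).
  x = 15: rhs = 0, matching y values: 0 (1 points).
  x = 16: rhs = 3, matching y values: none (0 points).
  x = 17: rhs = 7, matching y values: 8, 11 (2 points).
  x = 18: rhs = 18, matching y values: none (0 points).
Total affine count: 25.
Full point count |E(F_19)| = 25 + 1 = 26.
Hasse bound: |26 − (19+1)| = |6| = 6 ≤ 2√19 ≈ 8.7178 ✓.


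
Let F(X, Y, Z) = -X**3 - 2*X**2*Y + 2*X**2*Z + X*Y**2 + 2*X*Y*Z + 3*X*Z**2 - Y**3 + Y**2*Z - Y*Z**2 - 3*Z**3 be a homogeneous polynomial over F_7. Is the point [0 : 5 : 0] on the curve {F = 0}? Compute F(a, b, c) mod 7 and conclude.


F(0,5,0) ≡ 1 (mod 7); P is NOT on the curve.

Evaluate F(0, 5, 0) term-by-term (mod 7).
  -X**3 ↦ -1·0·1·1 = 0
  -2*X**2*Y ↦ -2·0·5·1 = 0
  2*X**2*Z ↦ 2·0·1·0 = 0
  X*Y**2 ↦ 1·0·25·1 = 0
  2*X*Y*Z ↦ 2·0·5·0 = 0
  3*X*Z**2 ↦ 3·0·1·0 = 0
  -Y**3 ↦ -1·1·125·1 = -125
  Y**2*Z ↦ 1·1·25·0 = 0
  -Y*Z**2 ↦ -1·1·5·0 = 0
  -3*Z**3 ↦ -3·1·1·0 = 0
Sum: F(0, 5, 0) = (0) + (0) + (0) + (0) + (0) + (0) + (-125) + (0) + (0) + (0) = -125.
Reducing mod 7: -125 ≡ 1 (mod 7).
Since F(a, b, c) ≡ 1 ≠ 0 (mod 7), P does NOT lie on the curve.


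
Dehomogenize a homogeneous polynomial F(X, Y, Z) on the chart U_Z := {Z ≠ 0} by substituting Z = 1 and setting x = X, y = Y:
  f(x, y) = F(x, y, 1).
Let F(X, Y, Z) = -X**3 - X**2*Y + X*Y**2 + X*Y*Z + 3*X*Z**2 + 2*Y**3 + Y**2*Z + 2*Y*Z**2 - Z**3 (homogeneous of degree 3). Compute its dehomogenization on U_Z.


f(x, y) = -x**3 - x**2*y + x*y**2 + x*y + 3*x + 2*y**3 + y**2 + 2*y - 1

On U_Z we set Z = 1. Each monomial c·X^i·Y^j·Z^k in F becomes c·x^i·y^j·1^k = c·x^i·y^j.
Substituting Z = 1: F(X, Y, 1) = -x**3 - x**2*y + x*y**2 + x*y + 3*x + 2*y**3 + y**2 + 2*y - 1.
Note: deg(f) ≤ deg(F) = 3; strict inequality happens when F is divisible by Z (lost terms).


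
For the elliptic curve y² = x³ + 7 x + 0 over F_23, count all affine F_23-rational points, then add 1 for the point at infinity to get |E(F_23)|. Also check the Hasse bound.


Affine points = {(0, 0), (1, 10), (1, 13), (3, 5), (3, 18), (4, 0), (7, 1), (7, 22), (8, 4), (8, 19), (10, 9), (10, 14), (12, 8), (12, 15), (14, 6), (14, 17), (17, 8), (17, 15), (18, 1), (18, 22), (19, 0), (21, 1), (21, 22)}; affine count = 23; |E(F_23)| = 24.

Discriminant check: Δ ∝ 4a³ + 27b² = 4·7³ + 27·0² = 4·343 + 27·0 ≡ 15 (mod 23). Nonzero ⇒ E is nonsingular.
For each x ∈ F_23, compute rhs = x³ + 7·x + 0 mod 23, then count y ∈ F_23 with y² ≡ rhs.
  x = 0: rhs = 0, matching y values: 0 (1 points).
  x = 1: rhs = 8, matching y values: 10, 13 (2 points).
  x = 2: rhs = 22, matching y values: none (0 points).
  x = 3: rhs = 2, matching y values: 5, 18 (2 points).
  x = 4: rhs = 0, matching y values: 0 (1 points).
  x = 5: rhs = 22, matching y values: none (0 points).
  x = 6: rhs = 5, matching y values: none (0 points).
  x = 7: rhs = 1, matching y values: 1, 22 (2 points).
  x = 8: rhs = 16, matching y values: 4, 19 (2 points).
  x = 9: rhs = 10, matching y values: none (0 points).
  x = 10: rhs = 12, matching y values: 9, 14 (2 points).
  x = 11: rhs = 5, matching y values: none (0 points).
  x = 12: rhs = 18, matching y values: 8, 15 (2 points).
  x = 13: rhs = 11, matching y values: none (0 points).
  x = 14: rhs = 13, matching y values: 6, 17 (2 points).
  x = 15: rhs = 7, matching y values: none (0 points).
  x = 16: rhs = 22, matching y values: none (0 points).
  x = 17: rhs = 18, matching y values: 8, 15 (2 points).
  x = 18: rhs = 1, matching y values: 1, 22 (2 points).
  x = 19: rhs = 0, matching y values: 0 (1 points).
  x = 20: rhs = 21, matching y values: none (0 points).
  x = 21: rhs = 1, matching y values: 1, 22 (2 points).
  x = 22: rhs = 15, matching y values: none (0 points).
Total affine count: 23.
Full point count |E(F_23)| = 23 + 1 = 24.
Hasse bound: |24 − (23+1)| = |0| = 0 ≤ 2√23 ≈ 9.5917 ✓.


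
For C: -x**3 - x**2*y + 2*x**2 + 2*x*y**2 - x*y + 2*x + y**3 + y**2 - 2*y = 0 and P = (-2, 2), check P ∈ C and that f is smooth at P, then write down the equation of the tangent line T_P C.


Tangent line at P: -4*x - 4*y = 0.

Step 1: f(-2, 2) = 0, so P lies on C.
Step 2: partial derivatives
  f_x(x, y) = -3*x**2 - 2*x*y + 4*x + 2*y**2 - y + 2, f_y(x, y) = -x**2 + 4*x*y - x + 3*y**2 + 2*y - 2.
  f_x(P) = -4, f_y(P) = -4 (gradient nonzero, so P is smooth).
Step 3: tangent line at P: -4·(x − -2) + -4·(y − 2) = 0.
Expanding: -4*x - 4*y = 0.


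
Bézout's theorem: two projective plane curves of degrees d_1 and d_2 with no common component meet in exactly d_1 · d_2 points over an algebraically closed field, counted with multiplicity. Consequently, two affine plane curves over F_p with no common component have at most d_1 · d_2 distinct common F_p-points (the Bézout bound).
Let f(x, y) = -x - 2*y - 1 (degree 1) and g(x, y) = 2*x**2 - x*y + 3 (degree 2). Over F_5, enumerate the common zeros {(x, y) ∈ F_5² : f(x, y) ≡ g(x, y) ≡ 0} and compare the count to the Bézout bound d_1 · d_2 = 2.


Common zeros: {(4, 0)}; count = 1; Bézout bound = 2.

deg(f) = 1, deg(g) = 2, so Bézout bound = 2.
Scan x ∈ F_5. For each x, list the y ∈ F_5 with f(x, y) ≡ 0 and those with g(x, y) ≡ 0 (mod 5); the common zeros in that column are the intersection.
  x = 0: f ≡ 0 at y ∈ {2}; g ≡ 0 at y ∈ ∅; common: ∅.
  x = 1: f ≡ 0 at y ∈ {4}; g ≡ 0 at y ∈ {0}; common: ∅.
  x = 2: f ≡ 0 at y ∈ {1}; g ≡ 0 at y ∈ {3}; common: ∅.
  x = 3: f ≡ 0 at y ∈ {3}; g ≡ 0 at y ∈ {2}; common: ∅.
  x = 4: f ≡ 0 at y ∈ {0}; g ≡ 0 at y ∈ {0}; common: {0}.
Collecting: common zeros = {(4, 0)}, so the count is 1.
Comparison with the Bézout bound: 1 ≤ 2 = deg(f)·deg(g), as expected for curves with no common component (the affine F_5-count falls short of the bound because intersections may lie at infinity, over extension fields, or carry multiplicity).


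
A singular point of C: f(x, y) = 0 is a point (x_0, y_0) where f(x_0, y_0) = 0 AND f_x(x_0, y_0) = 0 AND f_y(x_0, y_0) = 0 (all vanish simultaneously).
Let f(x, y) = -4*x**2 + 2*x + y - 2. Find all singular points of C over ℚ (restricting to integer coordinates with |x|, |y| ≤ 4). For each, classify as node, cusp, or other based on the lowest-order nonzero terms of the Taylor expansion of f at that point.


No singular points in the scanned grid; C is smooth there.

Compute partial derivatives:
  f_x = 2 - 8*x.
  f_y = 1.
f_y = 1 is a nonzero constant, so f_y never vanishes: no point (x, y) can satisfy f = f_x = f_y = 0. In particular no (x, y) ∈ {−4, ..., 4}² is singular; the curve is smooth.


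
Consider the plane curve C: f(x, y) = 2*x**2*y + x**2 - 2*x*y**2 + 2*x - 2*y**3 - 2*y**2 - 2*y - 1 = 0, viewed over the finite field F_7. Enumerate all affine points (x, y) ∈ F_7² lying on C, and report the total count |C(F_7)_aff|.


Affine F_7-points: {(0, 1), (1, 6), (2, 0), (2, 2), (3, 0), (6, 3), (6, 5), (6, 6)}; count = 8.

For each of the 49 pairs (x, y) ∈ F_7², evaluate f(x, y) mod 7. Record the zeros.
  x = 0: [0↦6, 1↦0, 2↦6, 3↦5, 4↦6, 5↦4, 6↦1]  zeros at y ∈ {1}
  x = 1: [0↦2, 1↦3, 2↦5, 3↦3, 4↦6, 5↦2, 6↦0]  zeros at y ∈ {6}
  x = 2: [0↦0, 1↦5, 2↦0, 3↦1, 4↦3, 5↦1, 6↦4]  zeros at y ∈ {0, 2}
  x = 3: [0↦0, 1↦6, 2↦5, 3↦6, 4↦4, 5↦1, 6↦6]  zeros at y ∈ {0}
  x = 4: [0↦2, 1↦6, 2↦6, 3↦4, 4↦2, 5↦2, 6↦6]  zeros at y ∈ ∅
  x = 5: [0↦6, 1↦5, 2↦3, 3↦2, 4↦4, 5↦4, 6↦4]  zeros at y ∈ ∅
  x = 6: [0↦5, 1↦3, 2↦3, 3↦0, 4↦3, 5↦0, 6↦0]  zeros at y ∈ {3, 5, 6}
Collecting zeros: affine points = {(0, 1), (1, 6), (2, 0), (2, 2), (3, 0), (6, 3), (6, 5), (6, 6)}.
Total count |C(F_7)_aff| = 8.


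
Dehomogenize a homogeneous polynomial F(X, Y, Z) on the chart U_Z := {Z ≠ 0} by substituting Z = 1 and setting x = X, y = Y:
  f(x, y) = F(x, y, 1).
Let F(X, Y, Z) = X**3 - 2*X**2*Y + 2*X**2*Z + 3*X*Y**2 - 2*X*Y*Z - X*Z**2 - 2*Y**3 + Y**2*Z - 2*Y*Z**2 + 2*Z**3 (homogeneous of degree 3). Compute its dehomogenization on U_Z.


f(x, y) = x**3 - 2*x**2*y + 2*x**2 + 3*x*y**2 - 2*x*y - x - 2*y**3 + y**2 - 2*y + 2

On U_Z we set Z = 1. Each monomial c·X^i·Y^j·Z^k in F becomes c·x^i·y^j·1^k = c·x^i·y^j.
Substituting Z = 1: F(X, Y, 1) = x**3 - 2*x**2*y + 2*x**2 + 3*x*y**2 - 2*x*y - x - 2*y**3 + y**2 - 2*y + 2.
Note: deg(f) ≤ deg(F) = 3; strict inequality happens when F is divisible by Z (lost terms).


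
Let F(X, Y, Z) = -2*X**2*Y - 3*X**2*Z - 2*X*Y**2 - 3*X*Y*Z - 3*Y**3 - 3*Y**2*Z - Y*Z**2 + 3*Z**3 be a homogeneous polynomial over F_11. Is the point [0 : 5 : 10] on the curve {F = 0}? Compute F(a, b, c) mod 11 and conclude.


F(0,5,10) ≡ 0 (mod 11); P is on the curve.

Evaluate F(0, 5, 10) term-by-term (mod 11).
  -2*X**2*Y ↦ -2·0·5·1 = 0
  -3*X**2*Z ↦ -3·0·1·10 = 0
  -2*X*Y**2 ↦ -2·0·25·1 = 0
  -3*X*Y*Z ↦ -3·0·5·10 = 0
  -3*Y**3 ↦ -3·1·125·1 = -375
  -3*Y**2*Z ↦ -3·1·25·10 = -750
  -Y*Z**2 ↦ -1·1·5·100 = -500
  3*Z**3 ↦ 3·1·1·1000 = 3000
Sum: F(0, 5, 10) = (0) + (0) + (0) + (0) + (-375) + (-750) + (-500) + (3000) = 1375.
Reducing mod 11: 1375 ≡ 0 (mod 11).
Since F(a, b, c) ≡ 0 (mod 11), P lies on the curve.


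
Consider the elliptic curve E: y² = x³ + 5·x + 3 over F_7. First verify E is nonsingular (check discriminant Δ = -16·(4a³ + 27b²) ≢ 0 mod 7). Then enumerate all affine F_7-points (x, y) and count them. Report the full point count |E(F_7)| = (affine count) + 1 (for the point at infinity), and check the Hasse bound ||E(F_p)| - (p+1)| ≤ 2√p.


Affine points = {(1, 3), (1, 4), (2, 0), (6, 2), (6, 5)}; affine count = 5; |E(F_7)| = 6.

Discriminant check: Δ ∝ 4a³ + 27b² = 4·5³ + 27·3² = 4·125 + 27·9 ≡ 1 (mod 7). Nonzero ⇒ E is nonsingular.
For each x ∈ F_7, compute rhs = x³ + 5·x + 3 mod 7, then count y ∈ F_7 with y² ≡ rhs.
  x = 0: rhs = 3, matching y values: none (0 points).
  x = 1: rhs = 2, matching y values: 3, 4 (2 points).
  x = 2: rhs = 0, matching y values: 0 (1 points).
  x = 3: rhs = 3, matching y values: none (0 points).
  x = 4: rhs = 3, matching y values: none (0 points).
  x = 5: rhs = 6, matching y values: none (0 points).
  x = 6: rhs = 4, matching y values: 2, 5 (2 points).
Total affine count: 5.
Full point count |E(F_7)| = 5 + 1 = 6.
Hasse bound: |6 − (7+1)| = |-2| = 2 ≤ 2√7 ≈ 5.2915 ✓.


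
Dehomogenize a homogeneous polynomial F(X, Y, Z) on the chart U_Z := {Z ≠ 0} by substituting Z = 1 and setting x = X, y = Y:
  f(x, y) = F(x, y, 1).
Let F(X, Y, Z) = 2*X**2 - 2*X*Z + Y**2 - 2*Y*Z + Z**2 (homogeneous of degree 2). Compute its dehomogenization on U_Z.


f(x, y) = 2*x**2 - 2*x + y**2 - 2*y + 1

On U_Z we set Z = 1. Each monomial c·X^i·Y^j·Z^k in F becomes c·x^i·y^j·1^k = c·x^i·y^j.
Substituting Z = 1: F(X, Y, 1) = 2*x**2 - 2*x + y**2 - 2*y + 1.
Note: deg(f) ≤ deg(F) = 2; strict inequality happens when F is divisible by Z (lost terms).


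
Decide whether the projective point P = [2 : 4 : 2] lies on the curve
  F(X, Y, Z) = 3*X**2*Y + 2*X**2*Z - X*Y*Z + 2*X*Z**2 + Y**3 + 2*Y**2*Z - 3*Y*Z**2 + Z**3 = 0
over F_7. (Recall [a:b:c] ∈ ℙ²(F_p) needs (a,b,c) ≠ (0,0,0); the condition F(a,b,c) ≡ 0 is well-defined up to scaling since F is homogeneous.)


F(2,4,2) ≡ 5 (mod 7); P is NOT on the curve.

Evaluate F(2, 4, 2) term-by-term (mod 7).
  3*X**2*Y ↦ 3·4·4·1 = 48
  2*X**2*Z ↦ 2·4·1·2 = 16
  -X*Y*Z ↦ -1·2·4·2 = -16
  2*X*Z**2 ↦ 2·2·1·4 = 16
  Y**3 ↦ 1·1·64·1 = 64
  2*Y**2*Z ↦ 2·1·16·2 = 64
  -3*Y*Z**2 ↦ -3·1·4·4 = -48
  Z**3 ↦ 1·1·1·8 = 8
Sum: F(2, 4, 2) = (48) + (16) + (-16) + (16) + (64) + (64) + (-48) + (8) = 152.
Reducing mod 7: 152 ≡ 5 (mod 7).
Since F(a, b, c) ≡ 5 ≠ 0 (mod 7), P does NOT lie on the curve.


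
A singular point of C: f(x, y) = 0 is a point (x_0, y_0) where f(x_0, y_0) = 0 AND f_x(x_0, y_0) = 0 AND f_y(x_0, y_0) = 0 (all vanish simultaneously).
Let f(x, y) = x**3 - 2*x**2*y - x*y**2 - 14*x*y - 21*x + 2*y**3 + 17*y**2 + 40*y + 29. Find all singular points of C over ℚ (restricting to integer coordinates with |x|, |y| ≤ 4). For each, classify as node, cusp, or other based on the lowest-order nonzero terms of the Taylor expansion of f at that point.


Singular points: {(-2, -3)}; classification: cusp.

Compute partial derivatives:
  f_x = 3*x**2 - 4*x*y - y**2 - 14*y - 21.
  f_y = -2*x**2 - 2*x*y - 14*x + 6*y**2 + 34*y + 40.
Scan x_0 ∈ {−4, ..., 4}. For each x_0, f_y(x_0, y) is a polynomial in y; find its integer roots y ∈ {−4, ..., 4}, then test f_x and f at those candidates.
  x = -4: f_y(-4, y) = 6*y**2 + 42*y + 64; no integer root y with |y| ≤ 4.
  x = -3: f_y(-3, y) = 6*y**2 + 40*y + 64; vanishes at y ∈ {-4}. (-3, -4): f_x = -2 ≠ 0.
  x = -2: f_y(-2, y) = 6*y**2 + 38*y + 60; vanishes at y ∈ {-3}. (-2, -3): f_x = 0, f = 0 — SINGULAR.
  x = -1: f_y(-1, y) = 6*y**2 + 36*y + 52; no integer root y with |y| ≤ 4.
  x = 0: f_y(0, y) = 6*y**2 + 34*y + 40; vanishes at y ∈ {-4}. (0, -4): f_x = 19 ≠ 0.
  x = 1: f_y(1, y) = 6*y**2 + 32*y + 24; no integer root y with |y| ≤ 4.
  x = 2: f_y(2, y) = 6*y**2 + 30*y + 4; no integer root y with |y| ≤ 4.
  x = 3: f_y(3, y) = 6*y**2 + 28*y - 20; no integer root y with |y| ≤ 4.
  x = 4: f_y(4, y) = 6*y**2 + 26*y - 48; no integer root y with |y| ≤ 4.
Only singular point on the grid: (-2, -3).
Classify: substitute x = -2 + u, y = -3 + v and expand: f = u**3 - 2*u**2*v - u*v**2 + 2*v**3 + v**2.
No constant or linear terms (consistent with a singular point). Quadratic part: v**2. Cubic part: u**3 - 2*u**2*v - u*v**2 + 2*v**3.
The quadratic part v**2 is a perfect square, so there is a single (double) tangent line v = 0, i.e. y = -3. Restricting the cubic part to that line (v = 0) leaves u**3 ≠ 0, so f is not divisible by v and the branch is v² ≈ -u**3 to lowest order — this is a cusp.
Classification: cusp.
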